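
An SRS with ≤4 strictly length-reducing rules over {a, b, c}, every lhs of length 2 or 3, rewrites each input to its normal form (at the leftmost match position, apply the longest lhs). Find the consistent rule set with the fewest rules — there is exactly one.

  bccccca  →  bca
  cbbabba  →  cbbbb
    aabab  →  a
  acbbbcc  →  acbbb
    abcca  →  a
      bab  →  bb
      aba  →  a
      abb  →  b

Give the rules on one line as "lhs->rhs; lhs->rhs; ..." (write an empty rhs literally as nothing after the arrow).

ab->; ba->b; cc->

  | bccccca => bccca => bca
  | cbbabba => cbbbba => cbbbb
  | aabab => aab => a
  | acbbbcc => acbbb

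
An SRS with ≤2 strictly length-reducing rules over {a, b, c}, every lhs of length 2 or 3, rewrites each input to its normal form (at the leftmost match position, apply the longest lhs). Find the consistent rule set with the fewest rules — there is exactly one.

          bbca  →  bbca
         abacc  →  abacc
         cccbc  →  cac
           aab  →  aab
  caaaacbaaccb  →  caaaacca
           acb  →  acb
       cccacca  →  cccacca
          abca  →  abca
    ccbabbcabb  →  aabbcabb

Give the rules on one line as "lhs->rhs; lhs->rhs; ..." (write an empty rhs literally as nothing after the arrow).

  | bbca
  | abacc
  | cccbc => cac
  | aab

baa->c; ccb->a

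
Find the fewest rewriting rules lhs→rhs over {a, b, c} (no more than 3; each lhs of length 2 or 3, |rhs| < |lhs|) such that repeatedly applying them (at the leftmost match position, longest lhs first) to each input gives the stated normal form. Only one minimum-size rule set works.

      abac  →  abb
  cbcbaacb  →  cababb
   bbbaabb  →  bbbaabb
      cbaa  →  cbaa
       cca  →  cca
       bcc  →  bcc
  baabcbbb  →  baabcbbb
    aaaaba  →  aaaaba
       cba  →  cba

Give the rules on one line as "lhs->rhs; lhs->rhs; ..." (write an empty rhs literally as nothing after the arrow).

  | abac => abb
  | cbcbaacb => cabaacb => cababb
  | bbbaabb
  | cbaa

ac->b; cbc->ca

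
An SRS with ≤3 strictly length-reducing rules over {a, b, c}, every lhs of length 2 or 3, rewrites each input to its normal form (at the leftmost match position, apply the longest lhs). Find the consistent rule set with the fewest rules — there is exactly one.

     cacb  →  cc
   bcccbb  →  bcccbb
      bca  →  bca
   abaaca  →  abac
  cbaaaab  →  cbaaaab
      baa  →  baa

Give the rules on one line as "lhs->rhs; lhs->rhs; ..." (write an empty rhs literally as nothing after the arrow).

aca->c; acb->c

  | cacb => cc
  | bcccbb
  | bca
  | abaaca => abac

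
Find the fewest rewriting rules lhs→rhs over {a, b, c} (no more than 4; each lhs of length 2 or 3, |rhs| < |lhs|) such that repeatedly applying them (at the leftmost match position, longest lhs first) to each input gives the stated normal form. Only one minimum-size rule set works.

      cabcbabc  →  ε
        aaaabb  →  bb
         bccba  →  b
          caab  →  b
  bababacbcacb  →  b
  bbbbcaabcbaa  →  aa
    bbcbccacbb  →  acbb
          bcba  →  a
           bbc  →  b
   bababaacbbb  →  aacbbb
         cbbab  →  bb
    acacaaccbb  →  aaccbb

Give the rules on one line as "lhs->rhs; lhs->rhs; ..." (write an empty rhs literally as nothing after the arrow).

ab->b; ba->a; bc->; ca->b

  | cabcbabc => bbcbabc => bbabc => babc => abc => bc => ε
  | aaaabb => aaabb => aabb => abb => bb
  | bccba => cba => ca => b
  | caab => bab => ab => b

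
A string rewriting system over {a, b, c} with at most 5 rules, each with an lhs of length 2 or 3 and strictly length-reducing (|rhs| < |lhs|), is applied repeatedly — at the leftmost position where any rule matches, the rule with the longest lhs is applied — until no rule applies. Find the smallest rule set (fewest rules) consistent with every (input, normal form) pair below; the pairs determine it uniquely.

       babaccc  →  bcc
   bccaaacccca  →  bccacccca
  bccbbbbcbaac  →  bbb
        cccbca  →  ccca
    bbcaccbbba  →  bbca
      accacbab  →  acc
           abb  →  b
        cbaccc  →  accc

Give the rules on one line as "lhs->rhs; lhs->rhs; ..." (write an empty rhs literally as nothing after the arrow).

  | babaccc => baccc => bcc
  | bccaaacccca => bccaacccca => bccacccca
  | bccbbbbcbaac => bcbbbcbaac => bbbcbaac => bbbaac => bbbac => bbb
  | cccbca => ccca

aa->a; ab->; bac->b; cb->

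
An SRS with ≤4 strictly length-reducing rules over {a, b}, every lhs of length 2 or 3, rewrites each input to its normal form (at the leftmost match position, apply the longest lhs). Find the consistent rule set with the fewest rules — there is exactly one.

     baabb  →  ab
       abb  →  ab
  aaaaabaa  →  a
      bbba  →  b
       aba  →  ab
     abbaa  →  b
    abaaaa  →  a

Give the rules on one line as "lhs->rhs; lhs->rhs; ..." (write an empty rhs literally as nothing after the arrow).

  | baabb => abb => ab
  | abb => ab
  | aaaaabaa => baaabaa => aabaa => bbaa => baa => a
  | bbba => bba => ba => b

aa->b; ba->b; baa->a; bb->b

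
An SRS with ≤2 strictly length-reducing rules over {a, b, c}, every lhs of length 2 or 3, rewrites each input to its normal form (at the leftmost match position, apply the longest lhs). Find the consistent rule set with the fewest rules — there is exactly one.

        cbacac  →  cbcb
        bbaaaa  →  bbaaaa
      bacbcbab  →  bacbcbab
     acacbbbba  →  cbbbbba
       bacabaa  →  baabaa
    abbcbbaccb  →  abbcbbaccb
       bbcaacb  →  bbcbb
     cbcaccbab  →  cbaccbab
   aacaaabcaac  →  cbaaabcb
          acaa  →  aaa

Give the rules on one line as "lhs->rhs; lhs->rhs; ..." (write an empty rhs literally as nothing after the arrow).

aac->cb; ca->a

  | cbacac => cbaac => cbcb
  | bbaaaa
  | bacbcbab
  | acacbbbba => aacbbbba => cbbbbba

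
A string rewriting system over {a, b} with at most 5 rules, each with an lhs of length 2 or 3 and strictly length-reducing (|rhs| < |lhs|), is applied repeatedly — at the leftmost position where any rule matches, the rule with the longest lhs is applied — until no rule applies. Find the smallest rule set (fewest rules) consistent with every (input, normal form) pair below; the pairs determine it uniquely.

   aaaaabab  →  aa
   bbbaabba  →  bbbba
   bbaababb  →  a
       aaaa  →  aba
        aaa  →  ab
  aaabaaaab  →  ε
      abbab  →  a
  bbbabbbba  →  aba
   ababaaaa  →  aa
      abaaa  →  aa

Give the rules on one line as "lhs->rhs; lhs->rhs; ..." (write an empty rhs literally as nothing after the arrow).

aaa->ab; aab->; abb->b; bab->a

  | aaaaabab => abaabab => abab => aa
  | bbbaabba => bbbba
  | bbaababb => bbabb => bab => a
  | aaaa => aba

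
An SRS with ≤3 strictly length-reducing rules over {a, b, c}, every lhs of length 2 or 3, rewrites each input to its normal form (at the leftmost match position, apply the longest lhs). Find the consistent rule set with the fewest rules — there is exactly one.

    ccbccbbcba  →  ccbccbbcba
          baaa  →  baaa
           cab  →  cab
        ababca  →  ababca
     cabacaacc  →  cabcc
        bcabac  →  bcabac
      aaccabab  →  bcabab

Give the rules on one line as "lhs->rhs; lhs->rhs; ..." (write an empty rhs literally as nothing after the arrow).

  | ccbccbbcba
  | baaa
  | cab
  | ababca

aac->b; acb->c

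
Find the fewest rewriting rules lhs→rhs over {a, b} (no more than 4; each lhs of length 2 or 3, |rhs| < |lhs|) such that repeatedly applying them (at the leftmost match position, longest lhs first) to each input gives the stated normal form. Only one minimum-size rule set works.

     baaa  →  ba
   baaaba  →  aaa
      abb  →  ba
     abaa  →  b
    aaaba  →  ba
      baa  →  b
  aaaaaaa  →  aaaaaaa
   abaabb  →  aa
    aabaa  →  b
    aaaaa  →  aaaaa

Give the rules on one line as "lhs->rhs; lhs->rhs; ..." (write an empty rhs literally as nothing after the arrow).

  | baaa => aba => ba
  | baaaba => ababa => baba => aaa
  | abb => ba
  | abaa => baa => ab => b

ab->b; abb->ba; baa->ab; bab->aa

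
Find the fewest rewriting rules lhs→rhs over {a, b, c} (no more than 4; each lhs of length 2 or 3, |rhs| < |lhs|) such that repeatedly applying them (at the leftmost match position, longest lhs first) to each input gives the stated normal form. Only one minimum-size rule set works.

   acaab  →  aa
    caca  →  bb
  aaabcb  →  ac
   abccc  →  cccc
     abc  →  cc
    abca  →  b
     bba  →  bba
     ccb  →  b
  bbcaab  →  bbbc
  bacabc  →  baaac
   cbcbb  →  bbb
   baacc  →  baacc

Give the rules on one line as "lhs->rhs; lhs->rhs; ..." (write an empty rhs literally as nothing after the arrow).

  | acaab => abab => cab => aa
  | caca => bca => bb
  | aaabcb => aaccb => aacb => aab => ac
  | abccc => cccc

ab->c; ca->b; cab->aa; cb->b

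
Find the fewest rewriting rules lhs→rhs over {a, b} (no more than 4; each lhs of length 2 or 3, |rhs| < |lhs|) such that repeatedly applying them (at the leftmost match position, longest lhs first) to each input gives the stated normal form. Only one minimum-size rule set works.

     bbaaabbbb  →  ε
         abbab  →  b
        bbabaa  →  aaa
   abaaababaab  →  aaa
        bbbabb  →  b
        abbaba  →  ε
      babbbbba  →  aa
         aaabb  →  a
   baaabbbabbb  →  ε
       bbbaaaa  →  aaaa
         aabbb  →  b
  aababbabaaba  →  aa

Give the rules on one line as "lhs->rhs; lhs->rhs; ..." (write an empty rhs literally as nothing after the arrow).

ab->; ba->; bb->a

  | bbaaabbbb => aaaabbbb => aaabbb => aabb => ab => ε
  | abbab => bab => b
  | bbabaa => aabaa => aaa
  | abaaababaab => aaababaab => aaabaab => aaaab => aaa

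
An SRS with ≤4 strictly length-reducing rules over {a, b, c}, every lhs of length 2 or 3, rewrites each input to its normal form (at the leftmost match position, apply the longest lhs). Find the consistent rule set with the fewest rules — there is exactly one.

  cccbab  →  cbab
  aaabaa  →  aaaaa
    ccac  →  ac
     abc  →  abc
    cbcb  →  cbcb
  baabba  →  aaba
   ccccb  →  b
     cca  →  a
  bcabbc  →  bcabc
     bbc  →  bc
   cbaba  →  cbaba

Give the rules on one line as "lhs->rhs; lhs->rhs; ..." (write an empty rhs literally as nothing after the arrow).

baa->aa; bb->b; cc->

  | cccbab => cbab
  | aaabaa => aaaaa
  | ccac => ac
  | abc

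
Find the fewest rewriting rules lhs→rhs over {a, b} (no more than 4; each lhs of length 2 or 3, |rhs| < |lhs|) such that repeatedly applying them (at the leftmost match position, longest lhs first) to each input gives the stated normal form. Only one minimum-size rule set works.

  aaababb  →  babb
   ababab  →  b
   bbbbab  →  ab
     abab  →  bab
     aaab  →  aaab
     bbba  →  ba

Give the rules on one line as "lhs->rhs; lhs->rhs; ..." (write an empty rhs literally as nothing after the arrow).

  | aaababb => aababb => ababb => babb
  | ababab => babab => bbab => b
  | bbbbab => abbab => ab
  | abab => bab

aba->ba; bba->; bbb->ab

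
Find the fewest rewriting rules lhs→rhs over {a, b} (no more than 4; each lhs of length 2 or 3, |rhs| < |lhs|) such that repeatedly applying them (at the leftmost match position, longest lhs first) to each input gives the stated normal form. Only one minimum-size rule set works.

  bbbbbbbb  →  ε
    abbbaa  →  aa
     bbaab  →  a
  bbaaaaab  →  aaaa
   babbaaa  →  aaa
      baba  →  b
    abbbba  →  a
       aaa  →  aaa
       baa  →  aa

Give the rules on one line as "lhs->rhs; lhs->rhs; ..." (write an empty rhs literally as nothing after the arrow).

  | bbbbbbbb => bbbbbb => bbbb => bb => ε
  | abbbaa => bbaa => aa
  | bbaab => aab => a
  | bbaaaaab => aaaaab => aaaa

ab->; aba->b; ba->a; bb->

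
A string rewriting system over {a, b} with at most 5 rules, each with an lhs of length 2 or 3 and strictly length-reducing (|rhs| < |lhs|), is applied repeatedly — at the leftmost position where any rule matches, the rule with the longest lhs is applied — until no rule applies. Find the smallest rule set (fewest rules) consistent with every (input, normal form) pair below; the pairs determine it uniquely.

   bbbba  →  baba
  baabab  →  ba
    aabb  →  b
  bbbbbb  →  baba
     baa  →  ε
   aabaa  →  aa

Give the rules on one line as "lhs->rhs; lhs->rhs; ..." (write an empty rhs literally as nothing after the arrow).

  | bbbba => baba
  | baabab => bbbab => baab => bbb => ba
  | aabb => b
  | bbbbbb => babbb => baba

aab->; baa->bb; bb->; bbb->ba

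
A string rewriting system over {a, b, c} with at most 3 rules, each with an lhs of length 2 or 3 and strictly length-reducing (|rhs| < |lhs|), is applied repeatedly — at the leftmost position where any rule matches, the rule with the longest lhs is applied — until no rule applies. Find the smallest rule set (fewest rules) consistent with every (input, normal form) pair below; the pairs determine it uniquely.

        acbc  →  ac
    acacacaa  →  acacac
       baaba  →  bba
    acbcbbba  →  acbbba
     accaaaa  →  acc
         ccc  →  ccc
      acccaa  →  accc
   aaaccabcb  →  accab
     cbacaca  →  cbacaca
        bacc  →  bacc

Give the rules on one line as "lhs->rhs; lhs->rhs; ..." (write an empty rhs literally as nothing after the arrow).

  | acbc => ac
  | acacacaa => acacac
  | baaba => bba
  | acbcbbba => acbbba

aa->; bc->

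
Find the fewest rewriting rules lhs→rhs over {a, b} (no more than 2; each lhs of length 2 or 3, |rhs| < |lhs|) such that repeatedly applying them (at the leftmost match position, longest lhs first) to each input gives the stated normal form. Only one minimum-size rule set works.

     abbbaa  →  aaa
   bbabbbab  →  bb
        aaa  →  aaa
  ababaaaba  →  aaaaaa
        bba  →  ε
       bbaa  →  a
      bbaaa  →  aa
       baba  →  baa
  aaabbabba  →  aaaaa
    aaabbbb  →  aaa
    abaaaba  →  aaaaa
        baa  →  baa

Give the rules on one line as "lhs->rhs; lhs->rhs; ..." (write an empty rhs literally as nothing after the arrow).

ab->a; bba->

  | abbbaa => abbaa => abaa => aaa
  | bbabbbab => bbbab => bb
  | aaa
  | ababaaaba => aabaaaba => aaaaaba => aaaaaa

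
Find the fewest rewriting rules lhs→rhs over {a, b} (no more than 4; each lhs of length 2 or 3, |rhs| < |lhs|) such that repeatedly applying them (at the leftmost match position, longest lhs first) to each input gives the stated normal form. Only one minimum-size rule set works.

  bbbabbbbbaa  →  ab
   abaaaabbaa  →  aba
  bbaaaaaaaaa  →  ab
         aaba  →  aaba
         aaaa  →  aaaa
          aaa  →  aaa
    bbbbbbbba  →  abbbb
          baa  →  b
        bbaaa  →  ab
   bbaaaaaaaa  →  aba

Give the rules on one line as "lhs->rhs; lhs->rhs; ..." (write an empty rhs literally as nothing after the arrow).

baa->b; bab->b; bba->ab

  | bbbabbbbbaa => babbbbbbaa => bbbbbbaa => bbbbaba => bbabba => abbba => abab => ab
  | abaaaabbaa => abaabbaa => abbbaa => ababa => aba
  | bbaaaaaaaaa => abaaaaaaaa => abaaaaaa => abaaaa => abaa => ab
  | aaba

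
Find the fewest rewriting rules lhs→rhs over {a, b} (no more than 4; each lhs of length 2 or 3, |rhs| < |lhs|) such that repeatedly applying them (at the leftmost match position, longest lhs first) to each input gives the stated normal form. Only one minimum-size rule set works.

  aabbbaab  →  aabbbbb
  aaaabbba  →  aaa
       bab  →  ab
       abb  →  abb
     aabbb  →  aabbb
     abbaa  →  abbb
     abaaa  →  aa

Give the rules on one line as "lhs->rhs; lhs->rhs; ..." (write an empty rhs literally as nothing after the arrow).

aba->; ba->a; baa->bb

  | aabbbaab => aabbbbb
  | aaaabbba => aaaabba => aaaaba => aaa
  | bab => ab
  | abb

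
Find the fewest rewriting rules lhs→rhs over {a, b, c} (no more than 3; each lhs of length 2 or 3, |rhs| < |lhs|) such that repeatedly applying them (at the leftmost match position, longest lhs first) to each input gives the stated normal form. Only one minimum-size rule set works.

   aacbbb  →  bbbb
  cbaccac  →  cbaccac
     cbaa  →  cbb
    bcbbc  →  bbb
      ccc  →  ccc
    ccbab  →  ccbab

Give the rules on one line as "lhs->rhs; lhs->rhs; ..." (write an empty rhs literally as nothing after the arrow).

  | aacbbb => bcbbb => bbbb
  | cbaccac
  | cbaa => cbb
  | bcbbc => bbbc => bbb

aa->b; bc->b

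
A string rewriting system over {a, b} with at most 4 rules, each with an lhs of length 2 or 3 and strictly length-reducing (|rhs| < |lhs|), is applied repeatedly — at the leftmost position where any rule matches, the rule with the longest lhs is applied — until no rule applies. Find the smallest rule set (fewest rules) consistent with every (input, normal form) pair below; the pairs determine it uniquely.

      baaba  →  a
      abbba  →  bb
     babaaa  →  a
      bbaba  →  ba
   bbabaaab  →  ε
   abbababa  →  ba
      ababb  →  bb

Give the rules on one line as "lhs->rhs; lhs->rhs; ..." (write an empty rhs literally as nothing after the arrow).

aa->a; aba->bb; bab->; bbb->b

  | baaba => baba => a
  | abbba => aba => bb
  | babaaa => aaa => aa => a
  | bbaba => ba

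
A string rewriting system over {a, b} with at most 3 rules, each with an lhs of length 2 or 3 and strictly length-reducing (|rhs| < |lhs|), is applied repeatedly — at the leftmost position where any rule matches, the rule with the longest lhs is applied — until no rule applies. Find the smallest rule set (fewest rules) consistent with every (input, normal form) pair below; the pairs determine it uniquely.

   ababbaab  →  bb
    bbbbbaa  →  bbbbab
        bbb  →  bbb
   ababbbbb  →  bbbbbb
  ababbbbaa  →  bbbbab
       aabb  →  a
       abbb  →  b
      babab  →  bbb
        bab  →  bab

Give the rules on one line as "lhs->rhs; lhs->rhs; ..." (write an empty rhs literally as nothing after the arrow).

aba->b; abb->; baa->ab

  | ababbaab => bbbaab => bbabb => bb
  | bbbbbaa => bbbbab
  | bbb
  | ababbbbb => bbbbbb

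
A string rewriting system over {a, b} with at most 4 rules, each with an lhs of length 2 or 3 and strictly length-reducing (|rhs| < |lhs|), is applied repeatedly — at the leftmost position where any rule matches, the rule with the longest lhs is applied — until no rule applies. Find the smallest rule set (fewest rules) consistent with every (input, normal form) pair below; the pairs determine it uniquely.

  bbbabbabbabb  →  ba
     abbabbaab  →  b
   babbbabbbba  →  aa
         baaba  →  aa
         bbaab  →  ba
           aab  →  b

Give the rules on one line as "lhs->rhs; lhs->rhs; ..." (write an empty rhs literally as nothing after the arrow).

aaa->a; ab->b; abb->aa; bab->a

  | bbbabbabbabb => bbababbabb => baabbabb => baaaabb => baabb => baaa => ba
  | abbabbaab => aaabbaab => abbaab => aaaab => aab => ab => b
  | babbbabbbba => abbabbbba => aaabbbba => abbbba => aabba => aaaa => aa
  | baaba => baba => aa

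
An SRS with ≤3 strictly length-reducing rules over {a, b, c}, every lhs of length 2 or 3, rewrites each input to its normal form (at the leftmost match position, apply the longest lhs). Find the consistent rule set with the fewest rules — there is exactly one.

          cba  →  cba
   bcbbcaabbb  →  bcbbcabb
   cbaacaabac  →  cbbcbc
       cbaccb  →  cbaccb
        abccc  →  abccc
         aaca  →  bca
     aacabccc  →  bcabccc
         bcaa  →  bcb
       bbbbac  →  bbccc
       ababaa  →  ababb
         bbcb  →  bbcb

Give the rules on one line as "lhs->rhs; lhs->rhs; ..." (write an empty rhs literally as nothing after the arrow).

  | cba
  | bcbbcaabbb => bcbbcabb
  | cbaacaabac => cbbcaabac => cbbcaac => cbbcbc
  | cbaccb

aa->b; aab->a; bba->cc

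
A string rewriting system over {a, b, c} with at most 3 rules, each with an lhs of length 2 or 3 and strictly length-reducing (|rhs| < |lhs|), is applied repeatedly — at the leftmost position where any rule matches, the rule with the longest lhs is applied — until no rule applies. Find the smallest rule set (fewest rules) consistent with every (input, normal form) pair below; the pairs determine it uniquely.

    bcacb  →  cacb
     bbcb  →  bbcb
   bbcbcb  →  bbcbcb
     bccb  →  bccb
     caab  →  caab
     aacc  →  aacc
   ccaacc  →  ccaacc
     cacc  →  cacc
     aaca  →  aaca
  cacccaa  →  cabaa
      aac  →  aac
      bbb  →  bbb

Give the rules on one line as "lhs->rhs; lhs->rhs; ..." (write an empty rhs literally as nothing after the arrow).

bca->ca; ccc->b

  | bcacb => cacb
  | bbcb
  | bbcbcb
  | bccb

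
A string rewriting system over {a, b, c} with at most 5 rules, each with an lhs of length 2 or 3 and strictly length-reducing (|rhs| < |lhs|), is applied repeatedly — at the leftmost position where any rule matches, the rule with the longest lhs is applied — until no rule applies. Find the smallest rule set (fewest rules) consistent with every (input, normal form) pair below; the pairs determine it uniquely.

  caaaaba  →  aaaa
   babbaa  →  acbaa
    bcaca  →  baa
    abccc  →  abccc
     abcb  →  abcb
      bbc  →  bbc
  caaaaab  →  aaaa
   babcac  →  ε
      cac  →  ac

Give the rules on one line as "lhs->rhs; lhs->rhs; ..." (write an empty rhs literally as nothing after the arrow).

  | caaaaba => aaaaba => aaaa
  | babbaa => acbaa
  | bcaca => baca => baa
  | abccc

aab->a; aac->; bab->ac; ca->a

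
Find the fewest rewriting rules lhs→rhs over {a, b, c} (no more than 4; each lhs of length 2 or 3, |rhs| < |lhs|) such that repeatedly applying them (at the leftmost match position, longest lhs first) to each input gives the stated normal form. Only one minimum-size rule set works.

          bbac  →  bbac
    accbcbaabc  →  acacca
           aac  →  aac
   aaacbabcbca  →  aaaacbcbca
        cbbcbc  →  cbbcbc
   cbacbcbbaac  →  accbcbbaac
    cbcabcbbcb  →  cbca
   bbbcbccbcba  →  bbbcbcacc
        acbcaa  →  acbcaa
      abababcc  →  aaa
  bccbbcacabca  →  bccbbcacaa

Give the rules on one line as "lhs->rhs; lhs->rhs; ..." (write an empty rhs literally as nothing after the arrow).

ab->a; abc->ab; cba->ac

  | bbac
  | accbcbaabc => accbacabc => acaccabc => acaccab => acacca
  | aac
  | aaacbabcbca => aaaacbcbca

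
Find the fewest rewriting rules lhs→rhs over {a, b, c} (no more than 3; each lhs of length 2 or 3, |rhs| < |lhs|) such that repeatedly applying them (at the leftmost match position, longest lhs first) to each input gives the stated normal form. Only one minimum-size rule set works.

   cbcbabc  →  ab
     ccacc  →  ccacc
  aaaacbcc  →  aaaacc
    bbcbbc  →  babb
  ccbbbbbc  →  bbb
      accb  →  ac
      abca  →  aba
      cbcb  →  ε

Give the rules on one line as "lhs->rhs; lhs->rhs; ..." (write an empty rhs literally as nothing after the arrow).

bc->b; bcb->ab; cb->

  | cbcbabc => cbabc => abc => ab
  | ccacc
  | aaaacbcc => aaaacc
  | bbcbbc => babbc => babb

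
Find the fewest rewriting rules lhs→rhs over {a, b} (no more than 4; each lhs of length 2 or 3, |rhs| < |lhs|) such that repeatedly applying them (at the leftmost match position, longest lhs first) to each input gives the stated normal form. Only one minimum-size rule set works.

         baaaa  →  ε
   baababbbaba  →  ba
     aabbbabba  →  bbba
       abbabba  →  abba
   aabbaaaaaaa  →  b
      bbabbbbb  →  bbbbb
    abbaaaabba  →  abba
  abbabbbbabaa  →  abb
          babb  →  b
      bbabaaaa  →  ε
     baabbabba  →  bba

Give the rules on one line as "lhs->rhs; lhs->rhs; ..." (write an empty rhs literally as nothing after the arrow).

  | baaaa => aa => ε
  | baababbbaba => babbbaba => bbaba => ba
  | aabbbabba => bbbabba => bbba
  | abbabba => abba

aa->; aaa->b; baa->; bab->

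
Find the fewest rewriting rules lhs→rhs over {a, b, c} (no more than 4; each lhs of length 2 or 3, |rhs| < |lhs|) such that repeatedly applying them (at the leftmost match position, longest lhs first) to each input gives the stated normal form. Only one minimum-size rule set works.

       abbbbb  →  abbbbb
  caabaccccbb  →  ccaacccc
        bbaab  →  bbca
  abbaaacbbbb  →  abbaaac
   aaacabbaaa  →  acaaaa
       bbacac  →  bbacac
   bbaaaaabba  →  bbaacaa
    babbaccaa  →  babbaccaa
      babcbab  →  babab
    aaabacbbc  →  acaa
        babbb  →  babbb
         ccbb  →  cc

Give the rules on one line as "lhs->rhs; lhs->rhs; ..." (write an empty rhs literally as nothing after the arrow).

  | abbbbb
  | caabaccccbb => ccaaccccbb => ccaaccccb => ccaacccc
  | bbaab => bbca
  | abbaaacbbbb => abbaaacbbb => abbaaacbb => abbaaacb => abbaaac

aab->ca; cab->ab; cb->c; cbc->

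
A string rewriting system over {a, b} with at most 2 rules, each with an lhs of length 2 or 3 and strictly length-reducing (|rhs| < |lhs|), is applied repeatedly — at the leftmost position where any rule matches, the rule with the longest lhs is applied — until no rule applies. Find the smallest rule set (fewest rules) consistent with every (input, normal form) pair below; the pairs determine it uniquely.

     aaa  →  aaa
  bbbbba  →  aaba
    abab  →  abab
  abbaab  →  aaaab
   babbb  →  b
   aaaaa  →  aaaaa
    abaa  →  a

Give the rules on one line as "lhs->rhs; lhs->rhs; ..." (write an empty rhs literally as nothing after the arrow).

  | aaa
  | bbbbba => abbba => aaba
  | abab
  | abbaab => aaaab

baa->; bb->a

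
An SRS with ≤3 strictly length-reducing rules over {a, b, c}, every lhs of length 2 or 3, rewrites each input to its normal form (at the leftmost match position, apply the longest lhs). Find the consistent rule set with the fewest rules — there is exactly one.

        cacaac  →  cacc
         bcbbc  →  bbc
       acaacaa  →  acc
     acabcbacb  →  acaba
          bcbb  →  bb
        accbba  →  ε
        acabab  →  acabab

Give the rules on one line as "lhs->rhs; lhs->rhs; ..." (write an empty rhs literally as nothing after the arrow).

  | cacaac => cacc
  | bcbbc => bbc
  | acaacaa => accaa => acc
  | acabcbacb => acabacb => acaba

aa->; cb->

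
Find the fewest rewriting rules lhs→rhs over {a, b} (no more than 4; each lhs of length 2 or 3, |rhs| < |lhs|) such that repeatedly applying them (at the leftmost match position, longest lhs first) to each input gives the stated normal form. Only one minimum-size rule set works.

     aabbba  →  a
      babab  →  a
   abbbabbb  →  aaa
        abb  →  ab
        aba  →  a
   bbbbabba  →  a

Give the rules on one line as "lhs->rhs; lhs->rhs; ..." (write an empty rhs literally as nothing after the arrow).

aab->ba; ba->; bab->aa; bb->b

  | aabbba => babba => aaba => baa => a
  | babab => aaab => aba => a
  | abbbabbb => abbabbb => ababbb => aaabb => abab => aaa
  | abb => ab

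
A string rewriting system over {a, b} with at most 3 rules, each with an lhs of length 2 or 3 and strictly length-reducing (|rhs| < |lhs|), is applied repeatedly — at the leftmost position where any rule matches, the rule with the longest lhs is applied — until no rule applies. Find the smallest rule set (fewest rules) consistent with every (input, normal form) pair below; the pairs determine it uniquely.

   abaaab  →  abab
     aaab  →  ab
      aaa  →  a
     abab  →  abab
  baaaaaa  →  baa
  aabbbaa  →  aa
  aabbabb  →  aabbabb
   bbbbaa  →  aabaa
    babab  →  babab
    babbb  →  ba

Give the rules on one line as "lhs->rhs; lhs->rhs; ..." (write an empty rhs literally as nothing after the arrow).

  | abaaab => abab
  | aaab => ab
  | aaa => a
  | abab

aaa->a; bbb->aa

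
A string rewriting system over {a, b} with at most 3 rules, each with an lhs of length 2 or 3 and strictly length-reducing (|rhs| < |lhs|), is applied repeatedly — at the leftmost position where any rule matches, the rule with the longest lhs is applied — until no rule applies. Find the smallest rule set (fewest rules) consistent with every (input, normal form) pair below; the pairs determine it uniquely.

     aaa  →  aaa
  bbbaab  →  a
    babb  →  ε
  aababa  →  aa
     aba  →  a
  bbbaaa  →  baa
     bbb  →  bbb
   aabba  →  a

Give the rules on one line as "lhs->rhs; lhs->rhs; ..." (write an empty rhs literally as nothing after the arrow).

ab->; bab->a; bba->

  | aaa
  | bbbaab => bab => a
  | babb => ab => ε
  | aababa => aaba => aa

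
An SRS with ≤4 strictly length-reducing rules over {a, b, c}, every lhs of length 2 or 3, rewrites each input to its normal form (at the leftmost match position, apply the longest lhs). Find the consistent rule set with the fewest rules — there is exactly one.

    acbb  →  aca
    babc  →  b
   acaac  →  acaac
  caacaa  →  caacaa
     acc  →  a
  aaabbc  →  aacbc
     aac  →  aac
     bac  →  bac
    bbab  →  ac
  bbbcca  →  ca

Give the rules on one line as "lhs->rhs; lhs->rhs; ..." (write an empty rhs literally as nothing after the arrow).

ab->c; bb->a; cc->

  | acbb => aca
  | babc => bcc => b
  | acaac
  | caacaa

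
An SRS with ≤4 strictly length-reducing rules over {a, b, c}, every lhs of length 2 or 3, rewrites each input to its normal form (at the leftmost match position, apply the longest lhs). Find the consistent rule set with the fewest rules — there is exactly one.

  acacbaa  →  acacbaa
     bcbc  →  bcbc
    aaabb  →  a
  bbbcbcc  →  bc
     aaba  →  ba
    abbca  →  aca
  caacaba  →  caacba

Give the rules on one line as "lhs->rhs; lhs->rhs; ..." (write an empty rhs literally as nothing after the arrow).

ab->b; bb->a; bcc->

  | acacbaa
  | bcbc
  | aaabb => aabb => abb => bb => a
  | bbbcbcc => abcbcc => bcbcc => bc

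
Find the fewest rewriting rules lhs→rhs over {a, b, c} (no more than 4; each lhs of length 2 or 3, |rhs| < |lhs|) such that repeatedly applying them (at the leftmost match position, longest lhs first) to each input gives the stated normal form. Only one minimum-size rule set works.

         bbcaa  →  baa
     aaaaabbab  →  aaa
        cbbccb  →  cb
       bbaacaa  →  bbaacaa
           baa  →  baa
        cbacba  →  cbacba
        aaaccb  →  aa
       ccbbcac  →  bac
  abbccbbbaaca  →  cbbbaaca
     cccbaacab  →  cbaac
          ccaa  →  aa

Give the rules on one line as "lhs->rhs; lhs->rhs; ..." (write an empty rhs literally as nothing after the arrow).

  | bbcaa => baa
  | aaaaabbab => aaaabab => aaaab => aaa
  | cbbccb => cbcb => cb
  | bbaacaa

ab->; bc->; cc->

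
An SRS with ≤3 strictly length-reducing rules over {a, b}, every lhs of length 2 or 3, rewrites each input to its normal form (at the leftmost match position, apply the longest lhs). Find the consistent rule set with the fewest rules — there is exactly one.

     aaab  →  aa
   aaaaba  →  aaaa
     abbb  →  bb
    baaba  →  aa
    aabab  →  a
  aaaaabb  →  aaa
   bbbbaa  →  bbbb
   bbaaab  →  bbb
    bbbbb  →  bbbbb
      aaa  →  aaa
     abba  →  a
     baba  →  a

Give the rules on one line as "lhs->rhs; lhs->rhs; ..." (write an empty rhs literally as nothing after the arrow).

ab->; ba->a; bba->bb

  | aaab => aa
  | aaaaba => aaaa
  | abbb => bb
  | baaba => aaba => aa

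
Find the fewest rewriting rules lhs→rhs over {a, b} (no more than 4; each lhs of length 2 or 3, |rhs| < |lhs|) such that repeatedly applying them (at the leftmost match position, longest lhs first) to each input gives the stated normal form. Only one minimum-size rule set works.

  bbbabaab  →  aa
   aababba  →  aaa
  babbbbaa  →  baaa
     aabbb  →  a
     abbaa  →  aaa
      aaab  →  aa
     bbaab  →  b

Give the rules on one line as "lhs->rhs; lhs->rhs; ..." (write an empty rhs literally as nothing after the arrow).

ab->; abb->a; bba->b; bbb->a

  | bbbabaab => aabaab => aaab => aa
  | aababba => aabba => aaa
  | babbbbaa => babbaa => baaa
  | aabbb => aab => a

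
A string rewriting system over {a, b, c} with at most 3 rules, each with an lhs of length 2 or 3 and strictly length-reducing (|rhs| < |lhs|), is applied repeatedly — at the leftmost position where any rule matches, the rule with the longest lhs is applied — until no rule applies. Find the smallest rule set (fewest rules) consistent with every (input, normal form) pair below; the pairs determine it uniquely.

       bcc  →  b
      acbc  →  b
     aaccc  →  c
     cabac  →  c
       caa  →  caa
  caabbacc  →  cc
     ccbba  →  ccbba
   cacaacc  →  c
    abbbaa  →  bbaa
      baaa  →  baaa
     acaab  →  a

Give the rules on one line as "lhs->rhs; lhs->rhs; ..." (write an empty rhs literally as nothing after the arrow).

ab->; ac->; bc->b

  | bcc => bc => b
  | acbc => bc => b
  | aaccc => acc => c
  | cabac => cac => c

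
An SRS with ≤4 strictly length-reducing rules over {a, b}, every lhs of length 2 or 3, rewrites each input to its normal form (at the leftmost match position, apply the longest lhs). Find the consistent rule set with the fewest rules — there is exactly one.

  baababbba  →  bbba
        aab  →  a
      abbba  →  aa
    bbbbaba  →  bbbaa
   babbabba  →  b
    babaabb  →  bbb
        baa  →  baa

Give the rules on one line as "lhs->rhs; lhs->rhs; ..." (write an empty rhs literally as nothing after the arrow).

aaa->b; ab->; abb->aa; bab->a

  | baababbba => baabbba => baaaba => bbba
  | aab => a
  | abbba => aaba => aa
  | bbbbaba => bbbaa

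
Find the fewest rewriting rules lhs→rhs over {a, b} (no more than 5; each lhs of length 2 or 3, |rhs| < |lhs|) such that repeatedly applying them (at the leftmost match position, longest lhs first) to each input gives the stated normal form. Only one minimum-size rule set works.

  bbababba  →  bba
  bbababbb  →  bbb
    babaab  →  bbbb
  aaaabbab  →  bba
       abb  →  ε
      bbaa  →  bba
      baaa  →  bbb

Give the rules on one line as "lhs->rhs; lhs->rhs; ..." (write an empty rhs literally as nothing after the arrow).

  | bbababba => bbaabba => bbabba => bba
  | bbababbb => bbaabbb => bbabbb => bbb
  | babaab => baaab => bbbb
  | aaaabbab => bbabbab => bbab => bba

aa->a; aaa->bb; ab->a; abb->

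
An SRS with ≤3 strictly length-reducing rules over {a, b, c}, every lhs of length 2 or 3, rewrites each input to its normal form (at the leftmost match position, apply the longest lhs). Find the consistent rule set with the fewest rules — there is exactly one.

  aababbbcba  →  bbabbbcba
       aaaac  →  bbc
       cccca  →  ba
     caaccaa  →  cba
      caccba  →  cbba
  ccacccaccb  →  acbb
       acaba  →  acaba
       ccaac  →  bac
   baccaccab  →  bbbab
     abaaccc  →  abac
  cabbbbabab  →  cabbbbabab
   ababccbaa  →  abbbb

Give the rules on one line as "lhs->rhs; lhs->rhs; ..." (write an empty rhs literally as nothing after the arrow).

aa->b; bcc->a; cc->a

  | aababbbcba => bbabbbcba
  | aaaac => baac => bbc
  | cccca => acca => aaa => ba
  | caaccaa => cbccaa => caaa => cba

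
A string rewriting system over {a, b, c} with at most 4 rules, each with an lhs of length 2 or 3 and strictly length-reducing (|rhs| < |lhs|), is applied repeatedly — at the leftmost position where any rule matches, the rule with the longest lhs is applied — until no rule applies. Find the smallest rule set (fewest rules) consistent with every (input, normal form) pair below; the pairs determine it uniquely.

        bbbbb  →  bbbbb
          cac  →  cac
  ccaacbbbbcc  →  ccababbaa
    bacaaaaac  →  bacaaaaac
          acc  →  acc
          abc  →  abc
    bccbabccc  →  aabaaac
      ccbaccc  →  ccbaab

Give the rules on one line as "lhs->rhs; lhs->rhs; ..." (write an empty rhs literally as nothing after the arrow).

  | bbbbb
  | cac
  | ccaacbbbbcc => ccababbbcc => ccababbaa
  | bacaaaaac

acb->ba; bcc->aa; ccc->ab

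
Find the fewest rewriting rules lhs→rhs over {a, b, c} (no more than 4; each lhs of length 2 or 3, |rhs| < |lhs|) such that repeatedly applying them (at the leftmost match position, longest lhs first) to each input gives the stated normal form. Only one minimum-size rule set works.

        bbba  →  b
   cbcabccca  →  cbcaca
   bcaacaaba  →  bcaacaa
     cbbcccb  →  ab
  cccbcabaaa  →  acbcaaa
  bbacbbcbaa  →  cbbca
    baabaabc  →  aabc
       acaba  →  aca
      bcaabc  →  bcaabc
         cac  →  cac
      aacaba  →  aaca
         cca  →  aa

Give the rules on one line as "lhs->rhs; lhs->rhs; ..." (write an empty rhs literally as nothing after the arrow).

ba->; bba->; cc->a

  | bbba => b
  | cbcabccca => cbcabaca => cbcaca
  | bcaacaaba => bcaacaa
  | cbbcccb => cbbacb => ccb => ab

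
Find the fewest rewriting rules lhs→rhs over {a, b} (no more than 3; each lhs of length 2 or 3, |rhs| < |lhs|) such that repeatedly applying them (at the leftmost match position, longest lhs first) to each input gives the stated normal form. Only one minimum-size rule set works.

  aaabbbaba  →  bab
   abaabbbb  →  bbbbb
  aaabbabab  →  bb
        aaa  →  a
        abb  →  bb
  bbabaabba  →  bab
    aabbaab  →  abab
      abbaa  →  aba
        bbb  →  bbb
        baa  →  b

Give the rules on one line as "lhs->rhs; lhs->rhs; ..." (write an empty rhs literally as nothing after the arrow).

  | aaabbbaba => abbbaba => bbbaba => babba => bbba => bab
  | abaabbbb => abbbbb => bbbbb
  | aaabbabab => abbabab => bbabab => abbab => bbab => abb => bb
  | aaa => a

aa->; abb->bb; bba->ab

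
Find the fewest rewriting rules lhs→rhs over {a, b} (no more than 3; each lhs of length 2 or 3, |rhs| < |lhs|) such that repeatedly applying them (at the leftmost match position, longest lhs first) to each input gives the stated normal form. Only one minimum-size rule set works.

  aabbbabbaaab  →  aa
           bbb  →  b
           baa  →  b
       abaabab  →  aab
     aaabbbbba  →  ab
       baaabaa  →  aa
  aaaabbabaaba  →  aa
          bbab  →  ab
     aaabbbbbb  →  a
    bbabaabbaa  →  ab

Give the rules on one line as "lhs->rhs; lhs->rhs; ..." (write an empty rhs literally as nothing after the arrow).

aaa->a; ba->b; bb->

  | aabbbabbaaab => aababbaaab => aabbbaaab => aabaaab => aabaab => aabab => aabb => aa
  | bbb => b
  | baa => ba => b
  | abaabab => ababab => abbab => aab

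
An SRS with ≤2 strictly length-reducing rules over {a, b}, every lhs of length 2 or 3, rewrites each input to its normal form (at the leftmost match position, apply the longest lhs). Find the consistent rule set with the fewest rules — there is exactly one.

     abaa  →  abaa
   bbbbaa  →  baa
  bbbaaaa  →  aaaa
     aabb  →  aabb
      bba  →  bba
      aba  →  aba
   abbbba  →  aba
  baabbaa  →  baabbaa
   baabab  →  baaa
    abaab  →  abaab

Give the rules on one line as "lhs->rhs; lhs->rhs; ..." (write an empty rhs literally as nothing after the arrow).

  | abaa
  | bbbbaa => baa
  | bbbaaaa => aaaa
  | aabb

bab->a; bbb->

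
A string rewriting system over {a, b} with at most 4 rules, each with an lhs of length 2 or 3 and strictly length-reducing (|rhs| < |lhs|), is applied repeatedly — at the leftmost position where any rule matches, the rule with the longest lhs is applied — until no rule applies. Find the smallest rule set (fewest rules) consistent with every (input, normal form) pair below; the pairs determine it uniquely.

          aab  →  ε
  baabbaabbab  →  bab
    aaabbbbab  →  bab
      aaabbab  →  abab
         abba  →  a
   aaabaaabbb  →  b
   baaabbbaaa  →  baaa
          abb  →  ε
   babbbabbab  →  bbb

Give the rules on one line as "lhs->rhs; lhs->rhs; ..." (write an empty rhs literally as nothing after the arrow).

  | aab => ε
  | baabbaabbab => bbaabbab => babbab => bab
  | aaabbbbab => abbbab => bab
  | aaabbab => abab

aab->; abb->; bba->b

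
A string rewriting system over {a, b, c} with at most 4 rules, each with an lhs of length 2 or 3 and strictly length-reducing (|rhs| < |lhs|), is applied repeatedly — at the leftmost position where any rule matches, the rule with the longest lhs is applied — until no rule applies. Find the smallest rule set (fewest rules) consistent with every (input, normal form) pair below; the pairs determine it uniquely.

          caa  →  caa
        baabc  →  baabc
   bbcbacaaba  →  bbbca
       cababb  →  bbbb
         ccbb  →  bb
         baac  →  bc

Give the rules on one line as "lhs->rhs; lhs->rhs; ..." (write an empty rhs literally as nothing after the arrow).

aba->bb; abb->a; ac->c; cb->b

  | caa
  | baabc
  | bbcbacaaba => bbbacaaba => bbbcaaba => bbbcabb => bbbca
  | cababb => cbbbb => bbbb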